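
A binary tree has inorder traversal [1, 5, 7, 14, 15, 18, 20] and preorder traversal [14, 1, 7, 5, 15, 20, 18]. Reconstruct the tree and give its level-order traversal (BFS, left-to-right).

Inorder:  [1, 5, 7, 14, 15, 18, 20]
Preorder: [14, 1, 7, 5, 15, 20, 18]
Algorithm: preorder visits root first, so consume preorder in order;
for each root, split the current inorder slice at that value into
left-subtree inorder and right-subtree inorder, then recurse.
Recursive splits:
  root=14; inorder splits into left=[1, 5, 7], right=[15, 18, 20]
  root=1; inorder splits into left=[], right=[5, 7]
  root=7; inorder splits into left=[5], right=[]
  root=5; inorder splits into left=[], right=[]
  root=15; inorder splits into left=[], right=[18, 20]
  root=20; inorder splits into left=[18], right=[]
  root=18; inorder splits into left=[], right=[]
Reconstructed level-order: [14, 1, 15, 7, 20, 5, 18]


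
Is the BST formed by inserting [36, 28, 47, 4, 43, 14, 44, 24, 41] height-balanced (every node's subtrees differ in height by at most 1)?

Tree (level-order array): [36, 28, 47, 4, None, 43, None, None, 14, 41, 44, None, 24]
Definition: a tree is height-balanced if, at every node, |h(left) - h(right)| <= 1 (empty subtree has height -1).
Bottom-up per-node check:
  node 24: h_left=-1, h_right=-1, diff=0 [OK], height=0
  node 14: h_left=-1, h_right=0, diff=1 [OK], height=1
  node 4: h_left=-1, h_right=1, diff=2 [FAIL (|-1-1|=2 > 1)], height=2
  node 28: h_left=2, h_right=-1, diff=3 [FAIL (|2--1|=3 > 1)], height=3
  node 41: h_left=-1, h_right=-1, diff=0 [OK], height=0
  node 44: h_left=-1, h_right=-1, diff=0 [OK], height=0
  node 43: h_left=0, h_right=0, diff=0 [OK], height=1
  node 47: h_left=1, h_right=-1, diff=2 [FAIL (|1--1|=2 > 1)], height=2
  node 36: h_left=3, h_right=2, diff=1 [OK], height=4
Node 4 violates the condition: |-1 - 1| = 2 > 1.
Result: Not balanced


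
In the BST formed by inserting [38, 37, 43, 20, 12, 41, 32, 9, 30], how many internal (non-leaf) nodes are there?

Tree built from: [38, 37, 43, 20, 12, 41, 32, 9, 30]
Tree (level-order array): [38, 37, 43, 20, None, 41, None, 12, 32, None, None, 9, None, 30]
Rule: An internal node has at least one child.
Per-node child counts:
  node 38: 2 child(ren)
  node 37: 1 child(ren)
  node 20: 2 child(ren)
  node 12: 1 child(ren)
  node 9: 0 child(ren)
  node 32: 1 child(ren)
  node 30: 0 child(ren)
  node 43: 1 child(ren)
  node 41: 0 child(ren)
Matching nodes: [38, 37, 20, 12, 32, 43]
Count of internal (non-leaf) nodes: 6


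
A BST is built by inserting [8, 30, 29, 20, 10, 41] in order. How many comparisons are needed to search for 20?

Search path for 20: 8 -> 30 -> 29 -> 20
Found: True
Comparisons: 4


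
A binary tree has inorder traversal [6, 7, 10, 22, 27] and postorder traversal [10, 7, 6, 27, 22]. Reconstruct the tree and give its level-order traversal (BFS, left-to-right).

Inorder:   [6, 7, 10, 22, 27]
Postorder: [10, 7, 6, 27, 22]
Algorithm: postorder visits root last, so walk postorder right-to-left;
each value is the root of the current inorder slice — split it at that
value, recurse on the right subtree first, then the left.
Recursive splits:
  root=22; inorder splits into left=[6, 7, 10], right=[27]
  root=27; inorder splits into left=[], right=[]
  root=6; inorder splits into left=[], right=[7, 10]
  root=7; inorder splits into left=[], right=[10]
  root=10; inorder splits into left=[], right=[]
Reconstructed level-order: [22, 6, 27, 7, 10]


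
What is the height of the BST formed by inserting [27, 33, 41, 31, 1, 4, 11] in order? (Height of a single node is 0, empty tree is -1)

Insertion order: [27, 33, 41, 31, 1, 4, 11]
Tree (level-order array): [27, 1, 33, None, 4, 31, 41, None, 11]
Compute height bottom-up (empty subtree = -1):
  height(11) = 1 + max(-1, -1) = 0
  height(4) = 1 + max(-1, 0) = 1
  height(1) = 1 + max(-1, 1) = 2
  height(31) = 1 + max(-1, -1) = 0
  height(41) = 1 + max(-1, -1) = 0
  height(33) = 1 + max(0, 0) = 1
  height(27) = 1 + max(2, 1) = 3
Height = 3


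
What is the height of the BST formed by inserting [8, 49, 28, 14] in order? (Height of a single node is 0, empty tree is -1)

Insertion order: [8, 49, 28, 14]
Tree (level-order array): [8, None, 49, 28, None, 14]
Compute height bottom-up (empty subtree = -1):
  height(14) = 1 + max(-1, -1) = 0
  height(28) = 1 + max(0, -1) = 1
  height(49) = 1 + max(1, -1) = 2
  height(8) = 1 + max(-1, 2) = 3
Height = 3


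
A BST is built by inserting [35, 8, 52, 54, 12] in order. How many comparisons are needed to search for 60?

Search path for 60: 35 -> 52 -> 54
Found: False
Comparisons: 3


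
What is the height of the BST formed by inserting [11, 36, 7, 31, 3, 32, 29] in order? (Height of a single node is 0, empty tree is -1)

Insertion order: [11, 36, 7, 31, 3, 32, 29]
Tree (level-order array): [11, 7, 36, 3, None, 31, None, None, None, 29, 32]
Compute height bottom-up (empty subtree = -1):
  height(3) = 1 + max(-1, -1) = 0
  height(7) = 1 + max(0, -1) = 1
  height(29) = 1 + max(-1, -1) = 0
  height(32) = 1 + max(-1, -1) = 0
  height(31) = 1 + max(0, 0) = 1
  height(36) = 1 + max(1, -1) = 2
  height(11) = 1 + max(1, 2) = 3
Height = 3


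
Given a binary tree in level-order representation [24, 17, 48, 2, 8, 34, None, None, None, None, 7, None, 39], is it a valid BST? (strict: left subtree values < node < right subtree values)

Level-order array: [24, 17, 48, 2, 8, 34, None, None, None, None, 7, None, 39]
Validate using subtree bounds (lo, hi): at each node, require lo < value < hi,
then recurse left with hi=value and right with lo=value.
Preorder trace (stopping at first violation):
  at node 24 with bounds (-inf, +inf): OK
  at node 17 with bounds (-inf, 24): OK
  at node 2 with bounds (-inf, 17): OK
  at node 8 with bounds (17, 24): VIOLATION
Node 8 violates its bound: not (17 < 8 < 24).
Result: Not a valid BST


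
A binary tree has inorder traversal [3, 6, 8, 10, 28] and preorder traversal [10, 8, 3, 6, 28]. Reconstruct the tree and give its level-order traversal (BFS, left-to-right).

Inorder:  [3, 6, 8, 10, 28]
Preorder: [10, 8, 3, 6, 28]
Algorithm: preorder visits root first, so consume preorder in order;
for each root, split the current inorder slice at that value into
left-subtree inorder and right-subtree inorder, then recurse.
Recursive splits:
  root=10; inorder splits into left=[3, 6, 8], right=[28]
  root=8; inorder splits into left=[3, 6], right=[]
  root=3; inorder splits into left=[], right=[6]
  root=6; inorder splits into left=[], right=[]
  root=28; inorder splits into left=[], right=[]
Reconstructed level-order: [10, 8, 28, 3, 6]


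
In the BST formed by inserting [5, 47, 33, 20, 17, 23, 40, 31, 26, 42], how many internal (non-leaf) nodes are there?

Tree built from: [5, 47, 33, 20, 17, 23, 40, 31, 26, 42]
Tree (level-order array): [5, None, 47, 33, None, 20, 40, 17, 23, None, 42, None, None, None, 31, None, None, 26]
Rule: An internal node has at least one child.
Per-node child counts:
  node 5: 1 child(ren)
  node 47: 1 child(ren)
  node 33: 2 child(ren)
  node 20: 2 child(ren)
  node 17: 0 child(ren)
  node 23: 1 child(ren)
  node 31: 1 child(ren)
  node 26: 0 child(ren)
  node 40: 1 child(ren)
  node 42: 0 child(ren)
Matching nodes: [5, 47, 33, 20, 23, 31, 40]
Count of internal (non-leaf) nodes: 7


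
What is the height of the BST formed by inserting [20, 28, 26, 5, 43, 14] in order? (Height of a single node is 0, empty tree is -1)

Insertion order: [20, 28, 26, 5, 43, 14]
Tree (level-order array): [20, 5, 28, None, 14, 26, 43]
Compute height bottom-up (empty subtree = -1):
  height(14) = 1 + max(-1, -1) = 0
  height(5) = 1 + max(-1, 0) = 1
  height(26) = 1 + max(-1, -1) = 0
  height(43) = 1 + max(-1, -1) = 0
  height(28) = 1 + max(0, 0) = 1
  height(20) = 1 + max(1, 1) = 2
Height = 2


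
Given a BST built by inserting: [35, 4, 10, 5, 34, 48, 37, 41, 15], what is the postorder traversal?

Tree insertion order: [35, 4, 10, 5, 34, 48, 37, 41, 15]
Tree (level-order array): [35, 4, 48, None, 10, 37, None, 5, 34, None, 41, None, None, 15]
Postorder traversal: [5, 15, 34, 10, 4, 41, 37, 48, 35]


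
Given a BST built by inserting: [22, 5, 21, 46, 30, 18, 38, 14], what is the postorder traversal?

Tree insertion order: [22, 5, 21, 46, 30, 18, 38, 14]
Tree (level-order array): [22, 5, 46, None, 21, 30, None, 18, None, None, 38, 14]
Postorder traversal: [14, 18, 21, 5, 38, 30, 46, 22]


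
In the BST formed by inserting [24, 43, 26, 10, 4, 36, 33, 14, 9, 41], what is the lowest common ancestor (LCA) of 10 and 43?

Tree insertion order: [24, 43, 26, 10, 4, 36, 33, 14, 9, 41]
Tree (level-order array): [24, 10, 43, 4, 14, 26, None, None, 9, None, None, None, 36, None, None, 33, 41]
In a BST, the LCA of p=10, q=43 is the first node v on the
root-to-leaf path with p <= v <= q (go left if both < v, right if both > v).
Walk from root:
  at 24: 10 <= 24 <= 43, this is the LCA
LCA = 24


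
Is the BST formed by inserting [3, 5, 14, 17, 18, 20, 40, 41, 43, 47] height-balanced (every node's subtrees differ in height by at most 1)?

Tree (level-order array): [3, None, 5, None, 14, None, 17, None, 18, None, 20, None, 40, None, 41, None, 43, None, 47]
Definition: a tree is height-balanced if, at every node, |h(left) - h(right)| <= 1 (empty subtree has height -1).
Bottom-up per-node check:
  node 47: h_left=-1, h_right=-1, diff=0 [OK], height=0
  node 43: h_left=-1, h_right=0, diff=1 [OK], height=1
  node 41: h_left=-1, h_right=1, diff=2 [FAIL (|-1-1|=2 > 1)], height=2
  node 40: h_left=-1, h_right=2, diff=3 [FAIL (|-1-2|=3 > 1)], height=3
  node 20: h_left=-1, h_right=3, diff=4 [FAIL (|-1-3|=4 > 1)], height=4
  node 18: h_left=-1, h_right=4, diff=5 [FAIL (|-1-4|=5 > 1)], height=5
  node 17: h_left=-1, h_right=5, diff=6 [FAIL (|-1-5|=6 > 1)], height=6
  node 14: h_left=-1, h_right=6, diff=7 [FAIL (|-1-6|=7 > 1)], height=7
  node 5: h_left=-1, h_right=7, diff=8 [FAIL (|-1-7|=8 > 1)], height=8
  node 3: h_left=-1, h_right=8, diff=9 [FAIL (|-1-8|=9 > 1)], height=9
Node 41 violates the condition: |-1 - 1| = 2 > 1.
Result: Not balanced


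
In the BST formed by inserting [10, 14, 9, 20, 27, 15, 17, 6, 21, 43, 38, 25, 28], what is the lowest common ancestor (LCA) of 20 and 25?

Tree insertion order: [10, 14, 9, 20, 27, 15, 17, 6, 21, 43, 38, 25, 28]
Tree (level-order array): [10, 9, 14, 6, None, None, 20, None, None, 15, 27, None, 17, 21, 43, None, None, None, 25, 38, None, None, None, 28]
In a BST, the LCA of p=20, q=25 is the first node v on the
root-to-leaf path with p <= v <= q (go left if both < v, right if both > v).
Walk from root:
  at 10: both 20 and 25 > 10, go right
  at 14: both 20 and 25 > 14, go right
  at 20: 20 <= 20 <= 25, this is the LCA
LCA = 20


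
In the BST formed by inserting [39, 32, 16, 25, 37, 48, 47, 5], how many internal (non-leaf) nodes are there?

Tree built from: [39, 32, 16, 25, 37, 48, 47, 5]
Tree (level-order array): [39, 32, 48, 16, 37, 47, None, 5, 25]
Rule: An internal node has at least one child.
Per-node child counts:
  node 39: 2 child(ren)
  node 32: 2 child(ren)
  node 16: 2 child(ren)
  node 5: 0 child(ren)
  node 25: 0 child(ren)
  node 37: 0 child(ren)
  node 48: 1 child(ren)
  node 47: 0 child(ren)
Matching nodes: [39, 32, 16, 48]
Count of internal (non-leaf) nodes: 4


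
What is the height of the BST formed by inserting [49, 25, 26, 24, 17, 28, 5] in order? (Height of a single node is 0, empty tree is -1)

Insertion order: [49, 25, 26, 24, 17, 28, 5]
Tree (level-order array): [49, 25, None, 24, 26, 17, None, None, 28, 5]
Compute height bottom-up (empty subtree = -1):
  height(5) = 1 + max(-1, -1) = 0
  height(17) = 1 + max(0, -1) = 1
  height(24) = 1 + max(1, -1) = 2
  height(28) = 1 + max(-1, -1) = 0
  height(26) = 1 + max(-1, 0) = 1
  height(25) = 1 + max(2, 1) = 3
  height(49) = 1 + max(3, -1) = 4
Height = 4


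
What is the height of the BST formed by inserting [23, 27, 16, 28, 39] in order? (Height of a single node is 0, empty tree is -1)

Insertion order: [23, 27, 16, 28, 39]
Tree (level-order array): [23, 16, 27, None, None, None, 28, None, 39]
Compute height bottom-up (empty subtree = -1):
  height(16) = 1 + max(-1, -1) = 0
  height(39) = 1 + max(-1, -1) = 0
  height(28) = 1 + max(-1, 0) = 1
  height(27) = 1 + max(-1, 1) = 2
  height(23) = 1 + max(0, 2) = 3
Height = 3


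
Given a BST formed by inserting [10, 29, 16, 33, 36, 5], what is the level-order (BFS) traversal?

Tree insertion order: [10, 29, 16, 33, 36, 5]
Tree (level-order array): [10, 5, 29, None, None, 16, 33, None, None, None, 36]
BFS from the root, enqueuing left then right child of each popped node:
  queue [10] -> pop 10, enqueue [5, 29], visited so far: [10]
  queue [5, 29] -> pop 5, enqueue [none], visited so far: [10, 5]
  queue [29] -> pop 29, enqueue [16, 33], visited so far: [10, 5, 29]
  queue [16, 33] -> pop 16, enqueue [none], visited so far: [10, 5, 29, 16]
  queue [33] -> pop 33, enqueue [36], visited so far: [10, 5, 29, 16, 33]
  queue [36] -> pop 36, enqueue [none], visited so far: [10, 5, 29, 16, 33, 36]
Result: [10, 5, 29, 16, 33, 36]


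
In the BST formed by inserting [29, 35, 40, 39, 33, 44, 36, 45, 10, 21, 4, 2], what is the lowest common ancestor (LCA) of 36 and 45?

Tree insertion order: [29, 35, 40, 39, 33, 44, 36, 45, 10, 21, 4, 2]
Tree (level-order array): [29, 10, 35, 4, 21, 33, 40, 2, None, None, None, None, None, 39, 44, None, None, 36, None, None, 45]
In a BST, the LCA of p=36, q=45 is the first node v on the
root-to-leaf path with p <= v <= q (go left if both < v, right if both > v).
Walk from root:
  at 29: both 36 and 45 > 29, go right
  at 35: both 36 and 45 > 35, go right
  at 40: 36 <= 40 <= 45, this is the LCA
LCA = 40


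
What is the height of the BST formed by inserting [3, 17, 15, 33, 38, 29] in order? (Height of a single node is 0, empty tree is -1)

Insertion order: [3, 17, 15, 33, 38, 29]
Tree (level-order array): [3, None, 17, 15, 33, None, None, 29, 38]
Compute height bottom-up (empty subtree = -1):
  height(15) = 1 + max(-1, -1) = 0
  height(29) = 1 + max(-1, -1) = 0
  height(38) = 1 + max(-1, -1) = 0
  height(33) = 1 + max(0, 0) = 1
  height(17) = 1 + max(0, 1) = 2
  height(3) = 1 + max(-1, 2) = 3
Height = 3


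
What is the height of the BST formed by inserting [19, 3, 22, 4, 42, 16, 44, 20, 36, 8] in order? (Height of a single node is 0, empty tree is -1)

Insertion order: [19, 3, 22, 4, 42, 16, 44, 20, 36, 8]
Tree (level-order array): [19, 3, 22, None, 4, 20, 42, None, 16, None, None, 36, 44, 8]
Compute height bottom-up (empty subtree = -1):
  height(8) = 1 + max(-1, -1) = 0
  height(16) = 1 + max(0, -1) = 1
  height(4) = 1 + max(-1, 1) = 2
  height(3) = 1 + max(-1, 2) = 3
  height(20) = 1 + max(-1, -1) = 0
  height(36) = 1 + max(-1, -1) = 0
  height(44) = 1 + max(-1, -1) = 0
  height(42) = 1 + max(0, 0) = 1
  height(22) = 1 + max(0, 1) = 2
  height(19) = 1 + max(3, 2) = 4
Height = 4


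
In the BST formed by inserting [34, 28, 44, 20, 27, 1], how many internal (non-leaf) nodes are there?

Tree built from: [34, 28, 44, 20, 27, 1]
Tree (level-order array): [34, 28, 44, 20, None, None, None, 1, 27]
Rule: An internal node has at least one child.
Per-node child counts:
  node 34: 2 child(ren)
  node 28: 1 child(ren)
  node 20: 2 child(ren)
  node 1: 0 child(ren)
  node 27: 0 child(ren)
  node 44: 0 child(ren)
Matching nodes: [34, 28, 20]
Count of internal (non-leaf) nodes: 3


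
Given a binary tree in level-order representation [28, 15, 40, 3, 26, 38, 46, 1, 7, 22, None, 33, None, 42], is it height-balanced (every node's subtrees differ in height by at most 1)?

Tree (level-order array): [28, 15, 40, 3, 26, 38, 46, 1, 7, 22, None, 33, None, 42]
Definition: a tree is height-balanced if, at every node, |h(left) - h(right)| <= 1 (empty subtree has height -1).
Bottom-up per-node check:
  node 1: h_left=-1, h_right=-1, diff=0 [OK], height=0
  node 7: h_left=-1, h_right=-1, diff=0 [OK], height=0
  node 3: h_left=0, h_right=0, diff=0 [OK], height=1
  node 22: h_left=-1, h_right=-1, diff=0 [OK], height=0
  node 26: h_left=0, h_right=-1, diff=1 [OK], height=1
  node 15: h_left=1, h_right=1, diff=0 [OK], height=2
  node 33: h_left=-1, h_right=-1, diff=0 [OK], height=0
  node 38: h_left=0, h_right=-1, diff=1 [OK], height=1
  node 42: h_left=-1, h_right=-1, diff=0 [OK], height=0
  node 46: h_left=0, h_right=-1, diff=1 [OK], height=1
  node 40: h_left=1, h_right=1, diff=0 [OK], height=2
  node 28: h_left=2, h_right=2, diff=0 [OK], height=3
All nodes satisfy the balance condition.
Result: Balanced


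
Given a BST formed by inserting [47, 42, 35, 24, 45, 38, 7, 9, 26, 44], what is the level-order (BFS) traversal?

Tree insertion order: [47, 42, 35, 24, 45, 38, 7, 9, 26, 44]
Tree (level-order array): [47, 42, None, 35, 45, 24, 38, 44, None, 7, 26, None, None, None, None, None, 9]
BFS from the root, enqueuing left then right child of each popped node:
  queue [47] -> pop 47, enqueue [42], visited so far: [47]
  queue [42] -> pop 42, enqueue [35, 45], visited so far: [47, 42]
  queue [35, 45] -> pop 35, enqueue [24, 38], visited so far: [47, 42, 35]
  queue [45, 24, 38] -> pop 45, enqueue [44], visited so far: [47, 42, 35, 45]
  queue [24, 38, 44] -> pop 24, enqueue [7, 26], visited so far: [47, 42, 35, 45, 24]
  queue [38, 44, 7, 26] -> pop 38, enqueue [none], visited so far: [47, 42, 35, 45, 24, 38]
  queue [44, 7, 26] -> pop 44, enqueue [none], visited so far: [47, 42, 35, 45, 24, 38, 44]
  queue [7, 26] -> pop 7, enqueue [9], visited so far: [47, 42, 35, 45, 24, 38, 44, 7]
  queue [26, 9] -> pop 26, enqueue [none], visited so far: [47, 42, 35, 45, 24, 38, 44, 7, 26]
  queue [9] -> pop 9, enqueue [none], visited so far: [47, 42, 35, 45, 24, 38, 44, 7, 26, 9]
Result: [47, 42, 35, 45, 24, 38, 44, 7, 26, 9]


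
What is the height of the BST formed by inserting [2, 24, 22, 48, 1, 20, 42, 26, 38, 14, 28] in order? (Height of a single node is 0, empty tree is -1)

Insertion order: [2, 24, 22, 48, 1, 20, 42, 26, 38, 14, 28]
Tree (level-order array): [2, 1, 24, None, None, 22, 48, 20, None, 42, None, 14, None, 26, None, None, None, None, 38, 28]
Compute height bottom-up (empty subtree = -1):
  height(1) = 1 + max(-1, -1) = 0
  height(14) = 1 + max(-1, -1) = 0
  height(20) = 1 + max(0, -1) = 1
  height(22) = 1 + max(1, -1) = 2
  height(28) = 1 + max(-1, -1) = 0
  height(38) = 1 + max(0, -1) = 1
  height(26) = 1 + max(-1, 1) = 2
  height(42) = 1 + max(2, -1) = 3
  height(48) = 1 + max(3, -1) = 4
  height(24) = 1 + max(2, 4) = 5
  height(2) = 1 + max(0, 5) = 6
Height = 6


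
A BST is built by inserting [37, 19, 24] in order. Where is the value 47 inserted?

Starting tree (level order): [37, 19, None, None, 24]
Insertion path: 37
Result: insert 47 as right child of 37
Final tree (level order): [37, 19, 47, None, 24]


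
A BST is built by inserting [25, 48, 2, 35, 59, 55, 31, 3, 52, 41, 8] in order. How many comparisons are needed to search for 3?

Search path for 3: 25 -> 2 -> 3
Found: True
Comparisons: 3


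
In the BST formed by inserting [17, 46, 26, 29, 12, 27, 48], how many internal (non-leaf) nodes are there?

Tree built from: [17, 46, 26, 29, 12, 27, 48]
Tree (level-order array): [17, 12, 46, None, None, 26, 48, None, 29, None, None, 27]
Rule: An internal node has at least one child.
Per-node child counts:
  node 17: 2 child(ren)
  node 12: 0 child(ren)
  node 46: 2 child(ren)
  node 26: 1 child(ren)
  node 29: 1 child(ren)
  node 27: 0 child(ren)
  node 48: 0 child(ren)
Matching nodes: [17, 46, 26, 29]
Count of internal (non-leaf) nodes: 4


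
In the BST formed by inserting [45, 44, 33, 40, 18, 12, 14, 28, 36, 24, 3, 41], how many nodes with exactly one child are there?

Tree built from: [45, 44, 33, 40, 18, 12, 14, 28, 36, 24, 3, 41]
Tree (level-order array): [45, 44, None, 33, None, 18, 40, 12, 28, 36, 41, 3, 14, 24]
Rule: These are nodes with exactly 1 non-null child.
Per-node child counts:
  node 45: 1 child(ren)
  node 44: 1 child(ren)
  node 33: 2 child(ren)
  node 18: 2 child(ren)
  node 12: 2 child(ren)
  node 3: 0 child(ren)
  node 14: 0 child(ren)
  node 28: 1 child(ren)
  node 24: 0 child(ren)
  node 40: 2 child(ren)
  node 36: 0 child(ren)
  node 41: 0 child(ren)
Matching nodes: [45, 44, 28]
Count of nodes with exactly one child: 3


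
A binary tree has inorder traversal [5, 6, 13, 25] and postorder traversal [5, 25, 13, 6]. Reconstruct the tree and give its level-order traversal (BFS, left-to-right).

Inorder:   [5, 6, 13, 25]
Postorder: [5, 25, 13, 6]
Algorithm: postorder visits root last, so walk postorder right-to-left;
each value is the root of the current inorder slice — split it at that
value, recurse on the right subtree first, then the left.
Recursive splits:
  root=6; inorder splits into left=[5], right=[13, 25]
  root=13; inorder splits into left=[], right=[25]
  root=25; inorder splits into left=[], right=[]
  root=5; inorder splits into left=[], right=[]
Reconstructed level-order: [6, 5, 13, 25]


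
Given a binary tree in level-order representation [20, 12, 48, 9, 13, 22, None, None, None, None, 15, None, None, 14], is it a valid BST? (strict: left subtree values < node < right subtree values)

Level-order array: [20, 12, 48, 9, 13, 22, None, None, None, None, 15, None, None, 14]
Validate using subtree bounds (lo, hi): at each node, require lo < value < hi,
then recurse left with hi=value and right with lo=value.
Preorder trace (stopping at first violation):
  at node 20 with bounds (-inf, +inf): OK
  at node 12 with bounds (-inf, 20): OK
  at node 9 with bounds (-inf, 12): OK
  at node 13 with bounds (12, 20): OK
  at node 15 with bounds (13, 20): OK
  at node 14 with bounds (13, 15): OK
  at node 48 with bounds (20, +inf): OK
  at node 22 with bounds (20, 48): OK
No violation found at any node.
Result: Valid BST


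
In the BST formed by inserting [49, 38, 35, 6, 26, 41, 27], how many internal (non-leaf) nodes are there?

Tree built from: [49, 38, 35, 6, 26, 41, 27]
Tree (level-order array): [49, 38, None, 35, 41, 6, None, None, None, None, 26, None, 27]
Rule: An internal node has at least one child.
Per-node child counts:
  node 49: 1 child(ren)
  node 38: 2 child(ren)
  node 35: 1 child(ren)
  node 6: 1 child(ren)
  node 26: 1 child(ren)
  node 27: 0 child(ren)
  node 41: 0 child(ren)
Matching nodes: [49, 38, 35, 6, 26]
Count of internal (non-leaf) nodes: 5


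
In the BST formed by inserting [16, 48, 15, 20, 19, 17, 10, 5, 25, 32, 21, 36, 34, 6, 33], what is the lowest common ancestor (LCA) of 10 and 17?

Tree insertion order: [16, 48, 15, 20, 19, 17, 10, 5, 25, 32, 21, 36, 34, 6, 33]
Tree (level-order array): [16, 15, 48, 10, None, 20, None, 5, None, 19, 25, None, 6, 17, None, 21, 32, None, None, None, None, None, None, None, 36, 34, None, 33]
In a BST, the LCA of p=10, q=17 is the first node v on the
root-to-leaf path with p <= v <= q (go left if both < v, right if both > v).
Walk from root:
  at 16: 10 <= 16 <= 17, this is the LCA
LCA = 16


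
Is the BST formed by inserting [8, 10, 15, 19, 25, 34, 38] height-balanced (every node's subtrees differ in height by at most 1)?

Tree (level-order array): [8, None, 10, None, 15, None, 19, None, 25, None, 34, None, 38]
Definition: a tree is height-balanced if, at every node, |h(left) - h(right)| <= 1 (empty subtree has height -1).
Bottom-up per-node check:
  node 38: h_left=-1, h_right=-1, diff=0 [OK], height=0
  node 34: h_left=-1, h_right=0, diff=1 [OK], height=1
  node 25: h_left=-1, h_right=1, diff=2 [FAIL (|-1-1|=2 > 1)], height=2
  node 19: h_left=-1, h_right=2, diff=3 [FAIL (|-1-2|=3 > 1)], height=3
  node 15: h_left=-1, h_right=3, diff=4 [FAIL (|-1-3|=4 > 1)], height=4
  node 10: h_left=-1, h_right=4, diff=5 [FAIL (|-1-4|=5 > 1)], height=5
  node 8: h_left=-1, h_right=5, diff=6 [FAIL (|-1-5|=6 > 1)], height=6
Node 25 violates the condition: |-1 - 1| = 2 > 1.
Result: Not balanced


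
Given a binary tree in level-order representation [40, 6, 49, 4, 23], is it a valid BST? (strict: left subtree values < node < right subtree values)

Level-order array: [40, 6, 49, 4, 23]
Validate using subtree bounds (lo, hi): at each node, require lo < value < hi,
then recurse left with hi=value and right with lo=value.
Preorder trace (stopping at first violation):
  at node 40 with bounds (-inf, +inf): OK
  at node 6 with bounds (-inf, 40): OK
  at node 4 with bounds (-inf, 6): OK
  at node 23 with bounds (6, 40): OK
  at node 49 with bounds (40, +inf): OK
No violation found at any node.
Result: Valid BST


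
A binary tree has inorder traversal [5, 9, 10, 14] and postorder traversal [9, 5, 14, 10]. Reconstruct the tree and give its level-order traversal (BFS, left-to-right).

Inorder:   [5, 9, 10, 14]
Postorder: [9, 5, 14, 10]
Algorithm: postorder visits root last, so walk postorder right-to-left;
each value is the root of the current inorder slice — split it at that
value, recurse on the right subtree first, then the left.
Recursive splits:
  root=10; inorder splits into left=[5, 9], right=[14]
  root=14; inorder splits into left=[], right=[]
  root=5; inorder splits into left=[], right=[9]
  root=9; inorder splits into left=[], right=[]
Reconstructed level-order: [10, 5, 14, 9]


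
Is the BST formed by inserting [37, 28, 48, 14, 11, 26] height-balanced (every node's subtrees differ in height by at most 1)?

Tree (level-order array): [37, 28, 48, 14, None, None, None, 11, 26]
Definition: a tree is height-balanced if, at every node, |h(left) - h(right)| <= 1 (empty subtree has height -1).
Bottom-up per-node check:
  node 11: h_left=-1, h_right=-1, diff=0 [OK], height=0
  node 26: h_left=-1, h_right=-1, diff=0 [OK], height=0
  node 14: h_left=0, h_right=0, diff=0 [OK], height=1
  node 28: h_left=1, h_right=-1, diff=2 [FAIL (|1--1|=2 > 1)], height=2
  node 48: h_left=-1, h_right=-1, diff=0 [OK], height=0
  node 37: h_left=2, h_right=0, diff=2 [FAIL (|2-0|=2 > 1)], height=3
Node 28 violates the condition: |1 - -1| = 2 > 1.
Result: Not balanced


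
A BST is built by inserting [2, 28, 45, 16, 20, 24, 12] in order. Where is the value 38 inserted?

Starting tree (level order): [2, None, 28, 16, 45, 12, 20, None, None, None, None, None, 24]
Insertion path: 2 -> 28 -> 45
Result: insert 38 as left child of 45
Final tree (level order): [2, None, 28, 16, 45, 12, 20, 38, None, None, None, None, 24]


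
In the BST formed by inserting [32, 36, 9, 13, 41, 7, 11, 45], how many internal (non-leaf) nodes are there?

Tree built from: [32, 36, 9, 13, 41, 7, 11, 45]
Tree (level-order array): [32, 9, 36, 7, 13, None, 41, None, None, 11, None, None, 45]
Rule: An internal node has at least one child.
Per-node child counts:
  node 32: 2 child(ren)
  node 9: 2 child(ren)
  node 7: 0 child(ren)
  node 13: 1 child(ren)
  node 11: 0 child(ren)
  node 36: 1 child(ren)
  node 41: 1 child(ren)
  node 45: 0 child(ren)
Matching nodes: [32, 9, 13, 36, 41]
Count of internal (non-leaf) nodes: 5


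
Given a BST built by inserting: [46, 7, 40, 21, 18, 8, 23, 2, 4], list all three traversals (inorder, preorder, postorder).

Tree insertion order: [46, 7, 40, 21, 18, 8, 23, 2, 4]
Tree (level-order array): [46, 7, None, 2, 40, None, 4, 21, None, None, None, 18, 23, 8]
Inorder (L, root, R): [2, 4, 7, 8, 18, 21, 23, 40, 46]
Preorder (root, L, R): [46, 7, 2, 4, 40, 21, 18, 8, 23]
Postorder (L, R, root): [4, 2, 8, 18, 23, 21, 40, 7, 46]


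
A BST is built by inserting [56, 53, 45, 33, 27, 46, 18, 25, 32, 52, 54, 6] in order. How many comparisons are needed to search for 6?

Search path for 6: 56 -> 53 -> 45 -> 33 -> 27 -> 18 -> 6
Found: True
Comparisons: 7


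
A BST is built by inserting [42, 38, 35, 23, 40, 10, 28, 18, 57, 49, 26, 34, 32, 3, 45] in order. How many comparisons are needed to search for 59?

Search path for 59: 42 -> 57
Found: False
Comparisons: 2


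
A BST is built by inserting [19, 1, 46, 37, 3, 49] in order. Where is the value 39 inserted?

Starting tree (level order): [19, 1, 46, None, 3, 37, 49]
Insertion path: 19 -> 46 -> 37
Result: insert 39 as right child of 37
Final tree (level order): [19, 1, 46, None, 3, 37, 49, None, None, None, 39]


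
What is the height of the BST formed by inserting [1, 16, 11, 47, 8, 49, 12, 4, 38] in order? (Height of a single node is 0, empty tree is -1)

Insertion order: [1, 16, 11, 47, 8, 49, 12, 4, 38]
Tree (level-order array): [1, None, 16, 11, 47, 8, 12, 38, 49, 4]
Compute height bottom-up (empty subtree = -1):
  height(4) = 1 + max(-1, -1) = 0
  height(8) = 1 + max(0, -1) = 1
  height(12) = 1 + max(-1, -1) = 0
  height(11) = 1 + max(1, 0) = 2
  height(38) = 1 + max(-1, -1) = 0
  height(49) = 1 + max(-1, -1) = 0
  height(47) = 1 + max(0, 0) = 1
  height(16) = 1 + max(2, 1) = 3
  height(1) = 1 + max(-1, 3) = 4
Height = 4


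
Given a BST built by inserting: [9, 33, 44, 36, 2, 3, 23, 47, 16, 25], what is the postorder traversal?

Tree insertion order: [9, 33, 44, 36, 2, 3, 23, 47, 16, 25]
Tree (level-order array): [9, 2, 33, None, 3, 23, 44, None, None, 16, 25, 36, 47]
Postorder traversal: [3, 2, 16, 25, 23, 36, 47, 44, 33, 9]


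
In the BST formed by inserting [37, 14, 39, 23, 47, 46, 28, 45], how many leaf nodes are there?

Tree built from: [37, 14, 39, 23, 47, 46, 28, 45]
Tree (level-order array): [37, 14, 39, None, 23, None, 47, None, 28, 46, None, None, None, 45]
Rule: A leaf has 0 children.
Per-node child counts:
  node 37: 2 child(ren)
  node 14: 1 child(ren)
  node 23: 1 child(ren)
  node 28: 0 child(ren)
  node 39: 1 child(ren)
  node 47: 1 child(ren)
  node 46: 1 child(ren)
  node 45: 0 child(ren)
Matching nodes: [28, 45]
Count of leaf nodes: 2


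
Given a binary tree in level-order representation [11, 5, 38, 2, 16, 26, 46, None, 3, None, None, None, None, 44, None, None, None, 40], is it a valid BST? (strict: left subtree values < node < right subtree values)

Level-order array: [11, 5, 38, 2, 16, 26, 46, None, 3, None, None, None, None, 44, None, None, None, 40]
Validate using subtree bounds (lo, hi): at each node, require lo < value < hi,
then recurse left with hi=value and right with lo=value.
Preorder trace (stopping at first violation):
  at node 11 with bounds (-inf, +inf): OK
  at node 5 with bounds (-inf, 11): OK
  at node 2 with bounds (-inf, 5): OK
  at node 3 with bounds (2, 5): OK
  at node 16 with bounds (5, 11): VIOLATION
Node 16 violates its bound: not (5 < 16 < 11).
Result: Not a valid BST


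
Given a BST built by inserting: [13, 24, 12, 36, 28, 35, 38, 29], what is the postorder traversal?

Tree insertion order: [13, 24, 12, 36, 28, 35, 38, 29]
Tree (level-order array): [13, 12, 24, None, None, None, 36, 28, 38, None, 35, None, None, 29]
Postorder traversal: [12, 29, 35, 28, 38, 36, 24, 13]


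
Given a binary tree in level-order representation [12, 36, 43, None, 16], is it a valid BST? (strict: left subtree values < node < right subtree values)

Level-order array: [12, 36, 43, None, 16]
Validate using subtree bounds (lo, hi): at each node, require lo < value < hi,
then recurse left with hi=value and right with lo=value.
Preorder trace (stopping at first violation):
  at node 12 with bounds (-inf, +inf): OK
  at node 36 with bounds (-inf, 12): VIOLATION
Node 36 violates its bound: not (-inf < 36 < 12).
Result: Not a valid BST


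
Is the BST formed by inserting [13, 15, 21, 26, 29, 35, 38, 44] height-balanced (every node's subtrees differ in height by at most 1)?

Tree (level-order array): [13, None, 15, None, 21, None, 26, None, 29, None, 35, None, 38, None, 44]
Definition: a tree is height-balanced if, at every node, |h(left) - h(right)| <= 1 (empty subtree has height -1).
Bottom-up per-node check:
  node 44: h_left=-1, h_right=-1, diff=0 [OK], height=0
  node 38: h_left=-1, h_right=0, diff=1 [OK], height=1
  node 35: h_left=-1, h_right=1, diff=2 [FAIL (|-1-1|=2 > 1)], height=2
  node 29: h_left=-1, h_right=2, diff=3 [FAIL (|-1-2|=3 > 1)], height=3
  node 26: h_left=-1, h_right=3, diff=4 [FAIL (|-1-3|=4 > 1)], height=4
  node 21: h_left=-1, h_right=4, diff=5 [FAIL (|-1-4|=5 > 1)], height=5
  node 15: h_left=-1, h_right=5, diff=6 [FAIL (|-1-5|=6 > 1)], height=6
  node 13: h_left=-1, h_right=6, diff=7 [FAIL (|-1-6|=7 > 1)], height=7
Node 35 violates the condition: |-1 - 1| = 2 > 1.
Result: Not balanced


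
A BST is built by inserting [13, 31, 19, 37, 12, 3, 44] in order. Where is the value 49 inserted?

Starting tree (level order): [13, 12, 31, 3, None, 19, 37, None, None, None, None, None, 44]
Insertion path: 13 -> 31 -> 37 -> 44
Result: insert 49 as right child of 44
Final tree (level order): [13, 12, 31, 3, None, 19, 37, None, None, None, None, None, 44, None, 49]


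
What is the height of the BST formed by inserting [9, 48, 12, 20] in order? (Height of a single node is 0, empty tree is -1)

Insertion order: [9, 48, 12, 20]
Tree (level-order array): [9, None, 48, 12, None, None, 20]
Compute height bottom-up (empty subtree = -1):
  height(20) = 1 + max(-1, -1) = 0
  height(12) = 1 + max(-1, 0) = 1
  height(48) = 1 + max(1, -1) = 2
  height(9) = 1 + max(-1, 2) = 3
Height = 3


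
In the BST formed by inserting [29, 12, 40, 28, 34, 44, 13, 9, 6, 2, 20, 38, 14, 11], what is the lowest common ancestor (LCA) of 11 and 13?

Tree insertion order: [29, 12, 40, 28, 34, 44, 13, 9, 6, 2, 20, 38, 14, 11]
Tree (level-order array): [29, 12, 40, 9, 28, 34, 44, 6, 11, 13, None, None, 38, None, None, 2, None, None, None, None, 20, None, None, None, None, 14]
In a BST, the LCA of p=11, q=13 is the first node v on the
root-to-leaf path with p <= v <= q (go left if both < v, right if both > v).
Walk from root:
  at 29: both 11 and 13 < 29, go left
  at 12: 11 <= 12 <= 13, this is the LCA
LCA = 12


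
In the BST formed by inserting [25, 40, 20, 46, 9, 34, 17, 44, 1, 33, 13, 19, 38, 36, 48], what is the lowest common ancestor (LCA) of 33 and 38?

Tree insertion order: [25, 40, 20, 46, 9, 34, 17, 44, 1, 33, 13, 19, 38, 36, 48]
Tree (level-order array): [25, 20, 40, 9, None, 34, 46, 1, 17, 33, 38, 44, 48, None, None, 13, 19, None, None, 36]
In a BST, the LCA of p=33, q=38 is the first node v on the
root-to-leaf path with p <= v <= q (go left if both < v, right if both > v).
Walk from root:
  at 25: both 33 and 38 > 25, go right
  at 40: both 33 and 38 < 40, go left
  at 34: 33 <= 34 <= 38, this is the LCA
LCA = 34


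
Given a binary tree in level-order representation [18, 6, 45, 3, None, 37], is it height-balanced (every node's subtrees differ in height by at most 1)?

Tree (level-order array): [18, 6, 45, 3, None, 37]
Definition: a tree is height-balanced if, at every node, |h(left) - h(right)| <= 1 (empty subtree has height -1).
Bottom-up per-node check:
  node 3: h_left=-1, h_right=-1, diff=0 [OK], height=0
  node 6: h_left=0, h_right=-1, diff=1 [OK], height=1
  node 37: h_left=-1, h_right=-1, diff=0 [OK], height=0
  node 45: h_left=0, h_right=-1, diff=1 [OK], height=1
  node 18: h_left=1, h_right=1, diff=0 [OK], height=2
All nodes satisfy the balance condition.
Result: Balanced


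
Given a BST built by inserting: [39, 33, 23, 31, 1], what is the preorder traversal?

Tree insertion order: [39, 33, 23, 31, 1]
Tree (level-order array): [39, 33, None, 23, None, 1, 31]
Preorder traversal: [39, 33, 23, 1, 31]


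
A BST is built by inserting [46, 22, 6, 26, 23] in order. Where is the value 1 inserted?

Starting tree (level order): [46, 22, None, 6, 26, None, None, 23]
Insertion path: 46 -> 22 -> 6
Result: insert 1 as left child of 6
Final tree (level order): [46, 22, None, 6, 26, 1, None, 23]


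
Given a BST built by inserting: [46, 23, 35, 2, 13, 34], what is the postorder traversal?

Tree insertion order: [46, 23, 35, 2, 13, 34]
Tree (level-order array): [46, 23, None, 2, 35, None, 13, 34]
Postorder traversal: [13, 2, 34, 35, 23, 46]


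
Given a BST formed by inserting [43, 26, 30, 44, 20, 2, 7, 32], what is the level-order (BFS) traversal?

Tree insertion order: [43, 26, 30, 44, 20, 2, 7, 32]
Tree (level-order array): [43, 26, 44, 20, 30, None, None, 2, None, None, 32, None, 7]
BFS from the root, enqueuing left then right child of each popped node:
  queue [43] -> pop 43, enqueue [26, 44], visited so far: [43]
  queue [26, 44] -> pop 26, enqueue [20, 30], visited so far: [43, 26]
  queue [44, 20, 30] -> pop 44, enqueue [none], visited so far: [43, 26, 44]
  queue [20, 30] -> pop 20, enqueue [2], visited so far: [43, 26, 44, 20]
  queue [30, 2] -> pop 30, enqueue [32], visited so far: [43, 26, 44, 20, 30]
  queue [2, 32] -> pop 2, enqueue [7], visited so far: [43, 26, 44, 20, 30, 2]
  queue [32, 7] -> pop 32, enqueue [none], visited so far: [43, 26, 44, 20, 30, 2, 32]
  queue [7] -> pop 7, enqueue [none], visited so far: [43, 26, 44, 20, 30, 2, 32, 7]
Result: [43, 26, 44, 20, 30, 2, 32, 7]


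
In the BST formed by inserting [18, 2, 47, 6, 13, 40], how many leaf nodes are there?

Tree built from: [18, 2, 47, 6, 13, 40]
Tree (level-order array): [18, 2, 47, None, 6, 40, None, None, 13]
Rule: A leaf has 0 children.
Per-node child counts:
  node 18: 2 child(ren)
  node 2: 1 child(ren)
  node 6: 1 child(ren)
  node 13: 0 child(ren)
  node 47: 1 child(ren)
  node 40: 0 child(ren)
Matching nodes: [13, 40]
Count of leaf nodes: 2


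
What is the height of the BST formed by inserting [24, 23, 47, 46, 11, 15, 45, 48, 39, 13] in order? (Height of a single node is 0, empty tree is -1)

Insertion order: [24, 23, 47, 46, 11, 15, 45, 48, 39, 13]
Tree (level-order array): [24, 23, 47, 11, None, 46, 48, None, 15, 45, None, None, None, 13, None, 39]
Compute height bottom-up (empty subtree = -1):
  height(13) = 1 + max(-1, -1) = 0
  height(15) = 1 + max(0, -1) = 1
  height(11) = 1 + max(-1, 1) = 2
  height(23) = 1 + max(2, -1) = 3
  height(39) = 1 + max(-1, -1) = 0
  height(45) = 1 + max(0, -1) = 1
  height(46) = 1 + max(1, -1) = 2
  height(48) = 1 + max(-1, -1) = 0
  height(47) = 1 + max(2, 0) = 3
  height(24) = 1 + max(3, 3) = 4
Height = 4


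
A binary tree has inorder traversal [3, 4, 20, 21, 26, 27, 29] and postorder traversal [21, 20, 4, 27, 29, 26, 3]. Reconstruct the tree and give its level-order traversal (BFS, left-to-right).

Inorder:   [3, 4, 20, 21, 26, 27, 29]
Postorder: [21, 20, 4, 27, 29, 26, 3]
Algorithm: postorder visits root last, so walk postorder right-to-left;
each value is the root of the current inorder slice — split it at that
value, recurse on the right subtree first, then the left.
Recursive splits:
  root=3; inorder splits into left=[], right=[4, 20, 21, 26, 27, 29]
  root=26; inorder splits into left=[4, 20, 21], right=[27, 29]
  root=29; inorder splits into left=[27], right=[]
  root=27; inorder splits into left=[], right=[]
  root=4; inorder splits into left=[], right=[20, 21]
  root=20; inorder splits into left=[], right=[21]
  root=21; inorder splits into left=[], right=[]
Reconstructed level-order: [3, 26, 4, 29, 20, 27, 21]


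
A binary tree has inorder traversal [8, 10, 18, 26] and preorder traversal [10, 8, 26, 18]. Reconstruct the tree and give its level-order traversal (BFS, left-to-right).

Inorder:  [8, 10, 18, 26]
Preorder: [10, 8, 26, 18]
Algorithm: preorder visits root first, so consume preorder in order;
for each root, split the current inorder slice at that value into
left-subtree inorder and right-subtree inorder, then recurse.
Recursive splits:
  root=10; inorder splits into left=[8], right=[18, 26]
  root=8; inorder splits into left=[], right=[]
  root=26; inorder splits into left=[18], right=[]
  root=18; inorder splits into left=[], right=[]
Reconstructed level-order: [10, 8, 26, 18]


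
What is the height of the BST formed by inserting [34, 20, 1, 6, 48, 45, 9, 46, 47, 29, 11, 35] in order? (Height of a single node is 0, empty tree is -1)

Insertion order: [34, 20, 1, 6, 48, 45, 9, 46, 47, 29, 11, 35]
Tree (level-order array): [34, 20, 48, 1, 29, 45, None, None, 6, None, None, 35, 46, None, 9, None, None, None, 47, None, 11]
Compute height bottom-up (empty subtree = -1):
  height(11) = 1 + max(-1, -1) = 0
  height(9) = 1 + max(-1, 0) = 1
  height(6) = 1 + max(-1, 1) = 2
  height(1) = 1 + max(-1, 2) = 3
  height(29) = 1 + max(-1, -1) = 0
  height(20) = 1 + max(3, 0) = 4
  height(35) = 1 + max(-1, -1) = 0
  height(47) = 1 + max(-1, -1) = 0
  height(46) = 1 + max(-1, 0) = 1
  height(45) = 1 + max(0, 1) = 2
  height(48) = 1 + max(2, -1) = 3
  height(34) = 1 + max(4, 3) = 5
Height = 5
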